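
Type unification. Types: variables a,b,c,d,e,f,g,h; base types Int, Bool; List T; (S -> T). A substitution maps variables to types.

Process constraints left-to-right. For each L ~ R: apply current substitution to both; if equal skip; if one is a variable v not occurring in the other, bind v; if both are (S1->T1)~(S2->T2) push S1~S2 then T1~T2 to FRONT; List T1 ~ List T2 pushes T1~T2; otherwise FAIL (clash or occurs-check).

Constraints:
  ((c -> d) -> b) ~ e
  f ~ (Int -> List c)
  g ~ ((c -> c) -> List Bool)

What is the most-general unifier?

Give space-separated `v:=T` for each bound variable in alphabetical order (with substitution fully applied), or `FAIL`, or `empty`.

step 1: unify ((c -> d) -> b) ~ e  [subst: {-} | 2 pending]
  bind e := ((c -> d) -> b)
step 2: unify f ~ (Int -> List c)  [subst: {e:=((c -> d) -> b)} | 1 pending]
  bind f := (Int -> List c)
step 3: unify g ~ ((c -> c) -> List Bool)  [subst: {e:=((c -> d) -> b), f:=(Int -> List c)} | 0 pending]
  bind g := ((c -> c) -> List Bool)

Answer: e:=((c -> d) -> b) f:=(Int -> List c) g:=((c -> c) -> List Bool)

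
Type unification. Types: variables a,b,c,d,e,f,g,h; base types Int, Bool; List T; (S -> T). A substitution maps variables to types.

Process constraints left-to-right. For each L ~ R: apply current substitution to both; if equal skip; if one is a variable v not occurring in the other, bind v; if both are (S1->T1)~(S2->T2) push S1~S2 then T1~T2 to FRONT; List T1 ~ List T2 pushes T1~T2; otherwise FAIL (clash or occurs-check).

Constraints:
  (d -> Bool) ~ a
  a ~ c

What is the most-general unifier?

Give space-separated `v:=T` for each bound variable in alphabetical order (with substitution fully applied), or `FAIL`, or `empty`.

step 1: unify (d -> Bool) ~ a  [subst: {-} | 1 pending]
  bind a := (d -> Bool)
step 2: unify (d -> Bool) ~ c  [subst: {a:=(d -> Bool)} | 0 pending]
  bind c := (d -> Bool)

Answer: a:=(d -> Bool) c:=(d -> Bool)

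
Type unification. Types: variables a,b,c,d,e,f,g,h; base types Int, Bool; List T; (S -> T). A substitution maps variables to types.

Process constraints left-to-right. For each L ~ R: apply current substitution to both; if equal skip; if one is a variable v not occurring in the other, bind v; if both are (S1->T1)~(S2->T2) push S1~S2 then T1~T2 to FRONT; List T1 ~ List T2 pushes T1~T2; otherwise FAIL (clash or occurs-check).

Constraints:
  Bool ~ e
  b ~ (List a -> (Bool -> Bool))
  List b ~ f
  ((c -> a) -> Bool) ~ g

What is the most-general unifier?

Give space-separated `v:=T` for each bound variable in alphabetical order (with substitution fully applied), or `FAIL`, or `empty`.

Answer: b:=(List a -> (Bool -> Bool)) e:=Bool f:=List (List a -> (Bool -> Bool)) g:=((c -> a) -> Bool)

Derivation:
step 1: unify Bool ~ e  [subst: {-} | 3 pending]
  bind e := Bool
step 2: unify b ~ (List a -> (Bool -> Bool))  [subst: {e:=Bool} | 2 pending]
  bind b := (List a -> (Bool -> Bool))
step 3: unify List (List a -> (Bool -> Bool)) ~ f  [subst: {e:=Bool, b:=(List a -> (Bool -> Bool))} | 1 pending]
  bind f := List (List a -> (Bool -> Bool))
step 4: unify ((c -> a) -> Bool) ~ g  [subst: {e:=Bool, b:=(List a -> (Bool -> Bool)), f:=List (List a -> (Bool -> Bool))} | 0 pending]
  bind g := ((c -> a) -> Bool)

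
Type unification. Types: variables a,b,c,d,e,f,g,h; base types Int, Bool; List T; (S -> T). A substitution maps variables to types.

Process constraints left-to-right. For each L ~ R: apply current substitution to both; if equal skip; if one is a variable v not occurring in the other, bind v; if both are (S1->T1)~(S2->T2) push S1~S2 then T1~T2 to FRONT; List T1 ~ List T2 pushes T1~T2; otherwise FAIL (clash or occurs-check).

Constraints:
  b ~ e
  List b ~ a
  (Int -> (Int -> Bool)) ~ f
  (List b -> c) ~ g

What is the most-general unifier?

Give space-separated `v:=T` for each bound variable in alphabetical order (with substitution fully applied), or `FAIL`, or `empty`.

Answer: a:=List e b:=e f:=(Int -> (Int -> Bool)) g:=(List e -> c)

Derivation:
step 1: unify b ~ e  [subst: {-} | 3 pending]
  bind b := e
step 2: unify List e ~ a  [subst: {b:=e} | 2 pending]
  bind a := List e
step 3: unify (Int -> (Int -> Bool)) ~ f  [subst: {b:=e, a:=List e} | 1 pending]
  bind f := (Int -> (Int -> Bool))
step 4: unify (List e -> c) ~ g  [subst: {b:=e, a:=List e, f:=(Int -> (Int -> Bool))} | 0 pending]
  bind g := (List e -> c)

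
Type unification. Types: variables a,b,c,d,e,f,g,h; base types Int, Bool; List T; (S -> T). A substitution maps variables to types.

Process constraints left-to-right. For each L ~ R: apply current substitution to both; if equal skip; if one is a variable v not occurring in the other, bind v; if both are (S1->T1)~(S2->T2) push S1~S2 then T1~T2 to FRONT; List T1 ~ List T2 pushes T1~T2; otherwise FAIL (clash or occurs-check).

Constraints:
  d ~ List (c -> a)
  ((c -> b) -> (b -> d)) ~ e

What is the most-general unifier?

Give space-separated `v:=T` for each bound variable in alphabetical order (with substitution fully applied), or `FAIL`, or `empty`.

Answer: d:=List (c -> a) e:=((c -> b) -> (b -> List (c -> a)))

Derivation:
step 1: unify d ~ List (c -> a)  [subst: {-} | 1 pending]
  bind d := List (c -> a)
step 2: unify ((c -> b) -> (b -> List (c -> a))) ~ e  [subst: {d:=List (c -> a)} | 0 pending]
  bind e := ((c -> b) -> (b -> List (c -> a)))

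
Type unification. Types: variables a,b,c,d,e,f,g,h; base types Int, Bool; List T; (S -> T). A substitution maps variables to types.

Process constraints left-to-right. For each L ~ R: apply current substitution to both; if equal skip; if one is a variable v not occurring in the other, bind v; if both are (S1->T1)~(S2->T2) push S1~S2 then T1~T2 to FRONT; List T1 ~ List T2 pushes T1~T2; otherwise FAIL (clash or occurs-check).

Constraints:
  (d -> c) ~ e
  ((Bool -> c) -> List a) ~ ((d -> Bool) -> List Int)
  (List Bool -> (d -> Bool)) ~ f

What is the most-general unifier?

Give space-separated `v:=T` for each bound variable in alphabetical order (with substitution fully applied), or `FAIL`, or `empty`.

Answer: a:=Int c:=Bool d:=Bool e:=(Bool -> Bool) f:=(List Bool -> (Bool -> Bool))

Derivation:
step 1: unify (d -> c) ~ e  [subst: {-} | 2 pending]
  bind e := (d -> c)
step 2: unify ((Bool -> c) -> List a) ~ ((d -> Bool) -> List Int)  [subst: {e:=(d -> c)} | 1 pending]
  -> decompose arrow: push (Bool -> c)~(d -> Bool), List a~List Int
step 3: unify (Bool -> c) ~ (d -> Bool)  [subst: {e:=(d -> c)} | 2 pending]
  -> decompose arrow: push Bool~d, c~Bool
step 4: unify Bool ~ d  [subst: {e:=(d -> c)} | 3 pending]
  bind d := Bool
step 5: unify c ~ Bool  [subst: {e:=(d -> c), d:=Bool} | 2 pending]
  bind c := Bool
step 6: unify List a ~ List Int  [subst: {e:=(d -> c), d:=Bool, c:=Bool} | 1 pending]
  -> decompose List: push a~Int
step 7: unify a ~ Int  [subst: {e:=(d -> c), d:=Bool, c:=Bool} | 1 pending]
  bind a := Int
step 8: unify (List Bool -> (Bool -> Bool)) ~ f  [subst: {e:=(d -> c), d:=Bool, c:=Bool, a:=Int} | 0 pending]
  bind f := (List Bool -> (Bool -> Bool))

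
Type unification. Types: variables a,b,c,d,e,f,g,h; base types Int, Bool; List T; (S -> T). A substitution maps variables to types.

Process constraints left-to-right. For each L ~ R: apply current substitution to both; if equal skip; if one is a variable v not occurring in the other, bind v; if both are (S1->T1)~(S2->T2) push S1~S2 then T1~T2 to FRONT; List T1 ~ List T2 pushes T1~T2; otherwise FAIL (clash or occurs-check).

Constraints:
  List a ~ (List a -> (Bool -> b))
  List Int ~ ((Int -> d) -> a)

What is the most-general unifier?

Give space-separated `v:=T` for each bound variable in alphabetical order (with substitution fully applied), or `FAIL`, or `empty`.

Answer: FAIL

Derivation:
step 1: unify List a ~ (List a -> (Bool -> b))  [subst: {-} | 1 pending]
  clash: List a vs (List a -> (Bool -> b))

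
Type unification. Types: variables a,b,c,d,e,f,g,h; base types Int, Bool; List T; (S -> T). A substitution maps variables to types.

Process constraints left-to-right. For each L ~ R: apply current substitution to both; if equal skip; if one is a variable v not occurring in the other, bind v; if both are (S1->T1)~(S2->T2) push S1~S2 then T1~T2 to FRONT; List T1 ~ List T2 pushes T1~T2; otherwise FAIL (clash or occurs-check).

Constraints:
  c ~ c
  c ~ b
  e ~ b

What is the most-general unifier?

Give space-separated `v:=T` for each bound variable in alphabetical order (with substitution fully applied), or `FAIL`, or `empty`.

step 1: unify c ~ c  [subst: {-} | 2 pending]
  -> identical, skip
step 2: unify c ~ b  [subst: {-} | 1 pending]
  bind c := b
step 3: unify e ~ b  [subst: {c:=b} | 0 pending]
  bind e := b

Answer: c:=b e:=b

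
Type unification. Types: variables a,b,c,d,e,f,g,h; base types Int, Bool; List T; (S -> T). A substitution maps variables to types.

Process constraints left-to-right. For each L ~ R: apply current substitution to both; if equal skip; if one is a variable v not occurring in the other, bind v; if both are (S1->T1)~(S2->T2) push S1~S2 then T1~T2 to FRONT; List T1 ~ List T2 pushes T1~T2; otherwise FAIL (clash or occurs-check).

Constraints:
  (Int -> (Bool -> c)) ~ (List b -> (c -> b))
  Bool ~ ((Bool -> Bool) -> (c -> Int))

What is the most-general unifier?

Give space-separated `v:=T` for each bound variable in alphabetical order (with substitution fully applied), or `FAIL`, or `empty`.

step 1: unify (Int -> (Bool -> c)) ~ (List b -> (c -> b))  [subst: {-} | 1 pending]
  -> decompose arrow: push Int~List b, (Bool -> c)~(c -> b)
step 2: unify Int ~ List b  [subst: {-} | 2 pending]
  clash: Int vs List b

Answer: FAIL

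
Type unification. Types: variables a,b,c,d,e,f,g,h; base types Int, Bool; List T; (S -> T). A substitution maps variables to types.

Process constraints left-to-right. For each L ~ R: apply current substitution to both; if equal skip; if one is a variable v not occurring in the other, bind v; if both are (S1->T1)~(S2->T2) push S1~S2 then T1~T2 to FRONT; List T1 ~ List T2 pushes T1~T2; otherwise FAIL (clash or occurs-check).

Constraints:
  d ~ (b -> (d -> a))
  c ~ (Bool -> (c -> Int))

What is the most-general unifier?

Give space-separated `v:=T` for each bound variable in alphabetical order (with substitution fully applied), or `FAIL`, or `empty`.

step 1: unify d ~ (b -> (d -> a))  [subst: {-} | 1 pending]
  occurs-check fail: d in (b -> (d -> a))

Answer: FAIL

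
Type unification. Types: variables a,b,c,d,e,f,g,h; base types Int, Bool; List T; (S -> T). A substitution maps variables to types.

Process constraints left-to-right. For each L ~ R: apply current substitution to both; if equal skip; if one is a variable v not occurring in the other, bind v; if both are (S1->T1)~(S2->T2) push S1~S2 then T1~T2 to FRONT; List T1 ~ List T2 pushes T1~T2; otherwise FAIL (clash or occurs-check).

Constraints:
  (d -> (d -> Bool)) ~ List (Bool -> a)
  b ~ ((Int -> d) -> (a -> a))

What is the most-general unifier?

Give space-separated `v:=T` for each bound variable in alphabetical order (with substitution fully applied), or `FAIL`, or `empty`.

step 1: unify (d -> (d -> Bool)) ~ List (Bool -> a)  [subst: {-} | 1 pending]
  clash: (d -> (d -> Bool)) vs List (Bool -> a)

Answer: FAIL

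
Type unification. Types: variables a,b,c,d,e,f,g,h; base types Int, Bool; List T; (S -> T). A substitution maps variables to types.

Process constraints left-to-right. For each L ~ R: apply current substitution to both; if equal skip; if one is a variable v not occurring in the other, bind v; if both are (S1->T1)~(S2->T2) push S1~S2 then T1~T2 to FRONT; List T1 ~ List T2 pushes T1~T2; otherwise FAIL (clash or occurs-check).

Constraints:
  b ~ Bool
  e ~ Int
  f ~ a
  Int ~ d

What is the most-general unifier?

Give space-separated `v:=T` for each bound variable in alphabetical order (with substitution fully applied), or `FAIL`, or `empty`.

Answer: b:=Bool d:=Int e:=Int f:=a

Derivation:
step 1: unify b ~ Bool  [subst: {-} | 3 pending]
  bind b := Bool
step 2: unify e ~ Int  [subst: {b:=Bool} | 2 pending]
  bind e := Int
step 3: unify f ~ a  [subst: {b:=Bool, e:=Int} | 1 pending]
  bind f := a
step 4: unify Int ~ d  [subst: {b:=Bool, e:=Int, f:=a} | 0 pending]
  bind d := Int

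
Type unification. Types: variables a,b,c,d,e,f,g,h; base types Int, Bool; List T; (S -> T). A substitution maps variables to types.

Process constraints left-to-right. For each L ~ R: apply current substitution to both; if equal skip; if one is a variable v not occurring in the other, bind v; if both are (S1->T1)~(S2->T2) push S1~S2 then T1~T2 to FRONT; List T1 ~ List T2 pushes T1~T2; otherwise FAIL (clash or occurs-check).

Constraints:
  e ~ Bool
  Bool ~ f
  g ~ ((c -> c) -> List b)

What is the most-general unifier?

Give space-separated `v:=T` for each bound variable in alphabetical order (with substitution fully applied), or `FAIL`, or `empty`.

step 1: unify e ~ Bool  [subst: {-} | 2 pending]
  bind e := Bool
step 2: unify Bool ~ f  [subst: {e:=Bool} | 1 pending]
  bind f := Bool
step 3: unify g ~ ((c -> c) -> List b)  [subst: {e:=Bool, f:=Bool} | 0 pending]
  bind g := ((c -> c) -> List b)

Answer: e:=Bool f:=Bool g:=((c -> c) -> List b)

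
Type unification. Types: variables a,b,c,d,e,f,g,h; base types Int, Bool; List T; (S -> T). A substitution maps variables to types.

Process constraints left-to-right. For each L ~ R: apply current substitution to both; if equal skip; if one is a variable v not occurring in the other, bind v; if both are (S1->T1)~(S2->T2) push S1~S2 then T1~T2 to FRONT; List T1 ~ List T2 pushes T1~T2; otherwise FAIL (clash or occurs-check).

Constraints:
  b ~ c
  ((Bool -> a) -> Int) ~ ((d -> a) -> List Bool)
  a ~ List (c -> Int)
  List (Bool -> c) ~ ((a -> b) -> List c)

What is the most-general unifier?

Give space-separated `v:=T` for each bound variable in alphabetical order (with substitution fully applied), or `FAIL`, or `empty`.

step 1: unify b ~ c  [subst: {-} | 3 pending]
  bind b := c
step 2: unify ((Bool -> a) -> Int) ~ ((d -> a) -> List Bool)  [subst: {b:=c} | 2 pending]
  -> decompose arrow: push (Bool -> a)~(d -> a), Int~List Bool
step 3: unify (Bool -> a) ~ (d -> a)  [subst: {b:=c} | 3 pending]
  -> decompose arrow: push Bool~d, a~a
step 4: unify Bool ~ d  [subst: {b:=c} | 4 pending]
  bind d := Bool
step 5: unify a ~ a  [subst: {b:=c, d:=Bool} | 3 pending]
  -> identical, skip
step 6: unify Int ~ List Bool  [subst: {b:=c, d:=Bool} | 2 pending]
  clash: Int vs List Bool

Answer: FAIL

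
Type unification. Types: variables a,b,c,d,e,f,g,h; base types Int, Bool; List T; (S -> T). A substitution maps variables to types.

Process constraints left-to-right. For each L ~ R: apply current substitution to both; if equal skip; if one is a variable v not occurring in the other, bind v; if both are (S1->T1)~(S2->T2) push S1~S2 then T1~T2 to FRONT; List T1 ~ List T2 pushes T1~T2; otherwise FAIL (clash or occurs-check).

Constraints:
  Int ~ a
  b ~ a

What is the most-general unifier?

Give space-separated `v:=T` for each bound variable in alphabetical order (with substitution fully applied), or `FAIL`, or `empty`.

Answer: a:=Int b:=Int

Derivation:
step 1: unify Int ~ a  [subst: {-} | 1 pending]
  bind a := Int
step 2: unify b ~ Int  [subst: {a:=Int} | 0 pending]
  bind b := Int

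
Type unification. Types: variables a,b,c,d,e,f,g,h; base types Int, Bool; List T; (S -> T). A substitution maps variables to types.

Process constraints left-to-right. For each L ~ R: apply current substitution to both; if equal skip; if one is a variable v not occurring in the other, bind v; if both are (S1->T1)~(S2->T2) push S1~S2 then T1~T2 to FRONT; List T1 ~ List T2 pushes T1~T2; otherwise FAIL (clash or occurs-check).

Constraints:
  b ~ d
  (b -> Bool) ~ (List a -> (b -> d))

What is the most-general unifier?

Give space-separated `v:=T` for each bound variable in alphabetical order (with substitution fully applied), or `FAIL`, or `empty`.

Answer: FAIL

Derivation:
step 1: unify b ~ d  [subst: {-} | 1 pending]
  bind b := d
step 2: unify (d -> Bool) ~ (List a -> (d -> d))  [subst: {b:=d} | 0 pending]
  -> decompose arrow: push d~List a, Bool~(d -> d)
step 3: unify d ~ List a  [subst: {b:=d} | 1 pending]
  bind d := List a
step 4: unify Bool ~ (List a -> List a)  [subst: {b:=d, d:=List a} | 0 pending]
  clash: Bool vs (List a -> List a)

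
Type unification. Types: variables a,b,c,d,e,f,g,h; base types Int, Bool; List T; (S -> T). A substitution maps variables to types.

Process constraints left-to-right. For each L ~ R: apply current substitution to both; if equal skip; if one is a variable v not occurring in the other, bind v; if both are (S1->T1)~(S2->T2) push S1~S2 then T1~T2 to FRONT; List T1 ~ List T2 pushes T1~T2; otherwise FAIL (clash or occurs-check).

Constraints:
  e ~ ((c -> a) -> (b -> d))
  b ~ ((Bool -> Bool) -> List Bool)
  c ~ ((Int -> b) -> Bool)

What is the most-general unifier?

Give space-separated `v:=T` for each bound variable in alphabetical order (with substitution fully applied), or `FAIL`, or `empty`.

Answer: b:=((Bool -> Bool) -> List Bool) c:=((Int -> ((Bool -> Bool) -> List Bool)) -> Bool) e:=((((Int -> ((Bool -> Bool) -> List Bool)) -> Bool) -> a) -> (((Bool -> Bool) -> List Bool) -> d))

Derivation:
step 1: unify e ~ ((c -> a) -> (b -> d))  [subst: {-} | 2 pending]
  bind e := ((c -> a) -> (b -> d))
step 2: unify b ~ ((Bool -> Bool) -> List Bool)  [subst: {e:=((c -> a) -> (b -> d))} | 1 pending]
  bind b := ((Bool -> Bool) -> List Bool)
step 3: unify c ~ ((Int -> ((Bool -> Bool) -> List Bool)) -> Bool)  [subst: {e:=((c -> a) -> (b -> d)), b:=((Bool -> Bool) -> List Bool)} | 0 pending]
  bind c := ((Int -> ((Bool -> Bool) -> List Bool)) -> Bool)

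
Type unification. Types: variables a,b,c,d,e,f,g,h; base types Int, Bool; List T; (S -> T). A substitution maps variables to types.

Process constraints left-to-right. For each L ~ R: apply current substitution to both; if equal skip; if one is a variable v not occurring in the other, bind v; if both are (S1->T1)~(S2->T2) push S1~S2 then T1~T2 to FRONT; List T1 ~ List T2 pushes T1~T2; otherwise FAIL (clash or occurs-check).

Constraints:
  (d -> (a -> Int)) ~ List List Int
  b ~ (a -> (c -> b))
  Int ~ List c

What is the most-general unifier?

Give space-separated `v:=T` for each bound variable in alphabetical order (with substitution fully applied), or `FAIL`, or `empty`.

step 1: unify (d -> (a -> Int)) ~ List List Int  [subst: {-} | 2 pending]
  clash: (d -> (a -> Int)) vs List List Int

Answer: FAIL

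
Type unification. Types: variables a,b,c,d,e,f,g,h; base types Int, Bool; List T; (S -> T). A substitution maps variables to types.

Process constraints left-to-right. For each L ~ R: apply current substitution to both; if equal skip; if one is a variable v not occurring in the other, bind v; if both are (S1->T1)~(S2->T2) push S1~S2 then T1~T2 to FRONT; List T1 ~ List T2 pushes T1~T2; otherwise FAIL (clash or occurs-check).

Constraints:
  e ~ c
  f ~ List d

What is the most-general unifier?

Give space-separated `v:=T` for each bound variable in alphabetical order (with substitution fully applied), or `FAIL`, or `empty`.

step 1: unify e ~ c  [subst: {-} | 1 pending]
  bind e := c
step 2: unify f ~ List d  [subst: {e:=c} | 0 pending]
  bind f := List d

Answer: e:=c f:=List d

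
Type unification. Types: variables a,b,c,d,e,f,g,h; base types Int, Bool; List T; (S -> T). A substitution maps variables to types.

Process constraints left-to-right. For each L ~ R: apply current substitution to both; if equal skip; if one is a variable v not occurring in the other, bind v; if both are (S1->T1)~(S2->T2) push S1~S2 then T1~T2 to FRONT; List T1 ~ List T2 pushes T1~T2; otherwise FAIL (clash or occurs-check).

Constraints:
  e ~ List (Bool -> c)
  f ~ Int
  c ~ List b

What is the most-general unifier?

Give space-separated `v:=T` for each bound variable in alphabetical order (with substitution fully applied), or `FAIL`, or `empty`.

step 1: unify e ~ List (Bool -> c)  [subst: {-} | 2 pending]
  bind e := List (Bool -> c)
step 2: unify f ~ Int  [subst: {e:=List (Bool -> c)} | 1 pending]
  bind f := Int
step 3: unify c ~ List b  [subst: {e:=List (Bool -> c), f:=Int} | 0 pending]
  bind c := List b

Answer: c:=List b e:=List (Bool -> List b) f:=Int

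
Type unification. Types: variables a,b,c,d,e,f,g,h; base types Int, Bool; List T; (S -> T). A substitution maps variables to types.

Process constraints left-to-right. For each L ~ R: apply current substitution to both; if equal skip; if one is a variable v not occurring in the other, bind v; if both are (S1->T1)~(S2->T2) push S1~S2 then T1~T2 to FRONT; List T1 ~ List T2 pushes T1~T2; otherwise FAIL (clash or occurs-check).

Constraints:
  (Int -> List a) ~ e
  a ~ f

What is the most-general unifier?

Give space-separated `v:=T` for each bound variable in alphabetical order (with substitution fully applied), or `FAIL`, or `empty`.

step 1: unify (Int -> List a) ~ e  [subst: {-} | 1 pending]
  bind e := (Int -> List a)
step 2: unify a ~ f  [subst: {e:=(Int -> List a)} | 0 pending]
  bind a := f

Answer: a:=f e:=(Int -> List f)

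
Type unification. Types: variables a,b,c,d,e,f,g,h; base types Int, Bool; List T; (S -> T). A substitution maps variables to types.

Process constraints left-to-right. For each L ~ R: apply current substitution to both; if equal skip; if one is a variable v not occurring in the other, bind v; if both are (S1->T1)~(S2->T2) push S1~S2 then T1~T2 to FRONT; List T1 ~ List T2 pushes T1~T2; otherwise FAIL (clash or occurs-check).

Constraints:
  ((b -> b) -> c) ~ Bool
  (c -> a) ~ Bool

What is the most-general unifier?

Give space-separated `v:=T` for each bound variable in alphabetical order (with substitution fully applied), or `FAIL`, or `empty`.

Answer: FAIL

Derivation:
step 1: unify ((b -> b) -> c) ~ Bool  [subst: {-} | 1 pending]
  clash: ((b -> b) -> c) vs Bool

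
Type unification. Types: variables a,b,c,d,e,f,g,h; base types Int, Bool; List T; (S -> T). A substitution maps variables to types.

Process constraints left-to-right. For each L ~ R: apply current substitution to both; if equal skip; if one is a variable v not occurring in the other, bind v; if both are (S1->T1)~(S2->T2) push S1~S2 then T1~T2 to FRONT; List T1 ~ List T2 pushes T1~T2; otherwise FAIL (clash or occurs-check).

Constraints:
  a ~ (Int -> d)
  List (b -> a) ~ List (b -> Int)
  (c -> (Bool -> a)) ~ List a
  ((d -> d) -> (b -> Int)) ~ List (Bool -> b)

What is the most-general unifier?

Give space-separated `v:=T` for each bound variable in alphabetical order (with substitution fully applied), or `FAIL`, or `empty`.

Answer: FAIL

Derivation:
step 1: unify a ~ (Int -> d)  [subst: {-} | 3 pending]
  bind a := (Int -> d)
step 2: unify List (b -> (Int -> d)) ~ List (b -> Int)  [subst: {a:=(Int -> d)} | 2 pending]
  -> decompose List: push (b -> (Int -> d))~(b -> Int)
step 3: unify (b -> (Int -> d)) ~ (b -> Int)  [subst: {a:=(Int -> d)} | 2 pending]
  -> decompose arrow: push b~b, (Int -> d)~Int
step 4: unify b ~ b  [subst: {a:=(Int -> d)} | 3 pending]
  -> identical, skip
step 5: unify (Int -> d) ~ Int  [subst: {a:=(Int -> d)} | 2 pending]
  clash: (Int -> d) vs Int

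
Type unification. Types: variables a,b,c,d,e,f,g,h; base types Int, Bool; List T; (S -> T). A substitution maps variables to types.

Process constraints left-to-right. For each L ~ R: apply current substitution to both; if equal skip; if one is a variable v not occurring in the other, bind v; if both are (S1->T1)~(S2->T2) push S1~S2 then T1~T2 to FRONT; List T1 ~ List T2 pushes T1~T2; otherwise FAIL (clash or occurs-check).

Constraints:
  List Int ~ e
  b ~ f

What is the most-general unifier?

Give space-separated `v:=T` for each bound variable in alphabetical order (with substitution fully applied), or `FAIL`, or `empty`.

Answer: b:=f e:=List Int

Derivation:
step 1: unify List Int ~ e  [subst: {-} | 1 pending]
  bind e := List Int
step 2: unify b ~ f  [subst: {e:=List Int} | 0 pending]
  bind b := f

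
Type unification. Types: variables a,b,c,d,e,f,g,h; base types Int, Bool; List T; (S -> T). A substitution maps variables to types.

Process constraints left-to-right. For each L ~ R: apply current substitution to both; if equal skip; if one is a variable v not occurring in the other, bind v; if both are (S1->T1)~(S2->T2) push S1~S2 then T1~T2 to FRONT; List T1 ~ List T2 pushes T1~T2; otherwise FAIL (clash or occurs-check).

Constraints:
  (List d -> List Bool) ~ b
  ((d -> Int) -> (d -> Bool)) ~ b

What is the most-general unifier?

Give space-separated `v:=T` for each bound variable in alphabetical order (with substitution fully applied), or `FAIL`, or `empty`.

step 1: unify (List d -> List Bool) ~ b  [subst: {-} | 1 pending]
  bind b := (List d -> List Bool)
step 2: unify ((d -> Int) -> (d -> Bool)) ~ (List d -> List Bool)  [subst: {b:=(List d -> List Bool)} | 0 pending]
  -> decompose arrow: push (d -> Int)~List d, (d -> Bool)~List Bool
step 3: unify (d -> Int) ~ List d  [subst: {b:=(List d -> List Bool)} | 1 pending]
  clash: (d -> Int) vs List d

Answer: FAIL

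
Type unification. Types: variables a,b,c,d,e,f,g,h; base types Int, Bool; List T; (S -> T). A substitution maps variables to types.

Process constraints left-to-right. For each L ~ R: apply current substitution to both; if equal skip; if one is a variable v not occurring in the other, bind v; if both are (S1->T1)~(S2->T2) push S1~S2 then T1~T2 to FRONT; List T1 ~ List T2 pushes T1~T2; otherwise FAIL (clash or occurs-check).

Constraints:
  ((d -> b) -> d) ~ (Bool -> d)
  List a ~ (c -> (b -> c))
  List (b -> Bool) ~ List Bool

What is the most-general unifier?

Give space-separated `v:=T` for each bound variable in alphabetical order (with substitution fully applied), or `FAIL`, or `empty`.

Answer: FAIL

Derivation:
step 1: unify ((d -> b) -> d) ~ (Bool -> d)  [subst: {-} | 2 pending]
  -> decompose arrow: push (d -> b)~Bool, d~d
step 2: unify (d -> b) ~ Bool  [subst: {-} | 3 pending]
  clash: (d -> b) vs Bool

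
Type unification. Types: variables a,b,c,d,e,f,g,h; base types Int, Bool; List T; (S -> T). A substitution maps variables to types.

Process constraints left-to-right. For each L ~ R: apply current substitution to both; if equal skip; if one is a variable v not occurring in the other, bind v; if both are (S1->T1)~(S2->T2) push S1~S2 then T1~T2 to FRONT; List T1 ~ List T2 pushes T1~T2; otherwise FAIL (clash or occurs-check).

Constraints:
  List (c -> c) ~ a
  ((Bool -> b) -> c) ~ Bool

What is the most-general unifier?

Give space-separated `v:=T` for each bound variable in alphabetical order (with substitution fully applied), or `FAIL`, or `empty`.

Answer: FAIL

Derivation:
step 1: unify List (c -> c) ~ a  [subst: {-} | 1 pending]
  bind a := List (c -> c)
step 2: unify ((Bool -> b) -> c) ~ Bool  [subst: {a:=List (c -> c)} | 0 pending]
  clash: ((Bool -> b) -> c) vs Bool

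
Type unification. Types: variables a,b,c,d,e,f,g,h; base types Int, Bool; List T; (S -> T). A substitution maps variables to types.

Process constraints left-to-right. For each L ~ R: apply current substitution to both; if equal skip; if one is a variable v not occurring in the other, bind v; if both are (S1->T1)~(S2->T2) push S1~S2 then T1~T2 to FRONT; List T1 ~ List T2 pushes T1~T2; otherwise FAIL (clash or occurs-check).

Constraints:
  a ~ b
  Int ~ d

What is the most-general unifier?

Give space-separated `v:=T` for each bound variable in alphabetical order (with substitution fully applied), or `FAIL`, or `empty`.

Answer: a:=b d:=Int

Derivation:
step 1: unify a ~ b  [subst: {-} | 1 pending]
  bind a := b
step 2: unify Int ~ d  [subst: {a:=b} | 0 pending]
  bind d := Int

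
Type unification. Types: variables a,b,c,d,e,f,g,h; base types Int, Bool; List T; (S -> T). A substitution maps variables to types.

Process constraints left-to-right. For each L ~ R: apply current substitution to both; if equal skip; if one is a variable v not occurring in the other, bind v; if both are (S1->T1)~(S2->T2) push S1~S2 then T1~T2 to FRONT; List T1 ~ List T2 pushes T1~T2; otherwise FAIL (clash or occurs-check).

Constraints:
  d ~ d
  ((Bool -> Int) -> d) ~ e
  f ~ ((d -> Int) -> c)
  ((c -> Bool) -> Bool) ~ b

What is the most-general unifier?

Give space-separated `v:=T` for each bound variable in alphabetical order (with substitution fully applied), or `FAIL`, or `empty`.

step 1: unify d ~ d  [subst: {-} | 3 pending]
  -> identical, skip
step 2: unify ((Bool -> Int) -> d) ~ e  [subst: {-} | 2 pending]
  bind e := ((Bool -> Int) -> d)
step 3: unify f ~ ((d -> Int) -> c)  [subst: {e:=((Bool -> Int) -> d)} | 1 pending]
  bind f := ((d -> Int) -> c)
step 4: unify ((c -> Bool) -> Bool) ~ b  [subst: {e:=((Bool -> Int) -> d), f:=((d -> Int) -> c)} | 0 pending]
  bind b := ((c -> Bool) -> Bool)

Answer: b:=((c -> Bool) -> Bool) e:=((Bool -> Int) -> d) f:=((d -> Int) -> c)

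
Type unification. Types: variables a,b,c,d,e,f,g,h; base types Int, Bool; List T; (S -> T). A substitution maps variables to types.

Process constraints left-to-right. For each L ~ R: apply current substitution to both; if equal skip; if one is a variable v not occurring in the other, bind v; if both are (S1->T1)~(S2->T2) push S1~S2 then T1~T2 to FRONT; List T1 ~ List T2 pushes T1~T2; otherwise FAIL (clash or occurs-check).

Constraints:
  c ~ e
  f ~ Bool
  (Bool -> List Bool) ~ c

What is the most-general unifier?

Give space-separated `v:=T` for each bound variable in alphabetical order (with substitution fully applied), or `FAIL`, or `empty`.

step 1: unify c ~ e  [subst: {-} | 2 pending]
  bind c := e
step 2: unify f ~ Bool  [subst: {c:=e} | 1 pending]
  bind f := Bool
step 3: unify (Bool -> List Bool) ~ e  [subst: {c:=e, f:=Bool} | 0 pending]
  bind e := (Bool -> List Bool)

Answer: c:=(Bool -> List Bool) e:=(Bool -> List Bool) f:=Bool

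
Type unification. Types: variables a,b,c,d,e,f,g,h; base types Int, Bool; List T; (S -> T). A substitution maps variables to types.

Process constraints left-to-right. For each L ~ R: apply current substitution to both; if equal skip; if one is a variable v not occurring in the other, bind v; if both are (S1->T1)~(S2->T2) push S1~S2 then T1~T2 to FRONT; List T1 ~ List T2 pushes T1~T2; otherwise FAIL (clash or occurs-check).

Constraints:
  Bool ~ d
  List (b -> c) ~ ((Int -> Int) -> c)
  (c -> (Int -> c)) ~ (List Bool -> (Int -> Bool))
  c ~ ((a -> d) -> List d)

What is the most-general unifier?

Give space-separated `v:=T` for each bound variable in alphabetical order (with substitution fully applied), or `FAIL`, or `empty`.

step 1: unify Bool ~ d  [subst: {-} | 3 pending]
  bind d := Bool
step 2: unify List (b -> c) ~ ((Int -> Int) -> c)  [subst: {d:=Bool} | 2 pending]
  clash: List (b -> c) vs ((Int -> Int) -> c)

Answer: FAIL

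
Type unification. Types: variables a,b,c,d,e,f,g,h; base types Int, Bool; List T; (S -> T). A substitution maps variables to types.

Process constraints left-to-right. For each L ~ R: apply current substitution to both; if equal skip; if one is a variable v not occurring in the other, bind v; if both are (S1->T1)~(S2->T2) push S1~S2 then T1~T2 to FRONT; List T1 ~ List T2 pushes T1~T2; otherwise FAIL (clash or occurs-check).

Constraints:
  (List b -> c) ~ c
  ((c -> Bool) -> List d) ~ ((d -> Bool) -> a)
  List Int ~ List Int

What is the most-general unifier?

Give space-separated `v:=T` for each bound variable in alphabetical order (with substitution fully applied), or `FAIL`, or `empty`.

step 1: unify (List b -> c) ~ c  [subst: {-} | 2 pending]
  occurs-check fail

Answer: FAIL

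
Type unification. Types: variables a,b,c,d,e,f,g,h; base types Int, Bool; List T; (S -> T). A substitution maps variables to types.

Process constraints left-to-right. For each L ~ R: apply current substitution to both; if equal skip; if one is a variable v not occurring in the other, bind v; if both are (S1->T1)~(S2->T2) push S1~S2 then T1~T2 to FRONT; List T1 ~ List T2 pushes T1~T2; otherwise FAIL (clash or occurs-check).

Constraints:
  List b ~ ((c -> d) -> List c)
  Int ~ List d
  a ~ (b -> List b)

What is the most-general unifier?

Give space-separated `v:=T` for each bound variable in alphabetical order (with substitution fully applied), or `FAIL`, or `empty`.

Answer: FAIL

Derivation:
step 1: unify List b ~ ((c -> d) -> List c)  [subst: {-} | 2 pending]
  clash: List b vs ((c -> d) -> List c)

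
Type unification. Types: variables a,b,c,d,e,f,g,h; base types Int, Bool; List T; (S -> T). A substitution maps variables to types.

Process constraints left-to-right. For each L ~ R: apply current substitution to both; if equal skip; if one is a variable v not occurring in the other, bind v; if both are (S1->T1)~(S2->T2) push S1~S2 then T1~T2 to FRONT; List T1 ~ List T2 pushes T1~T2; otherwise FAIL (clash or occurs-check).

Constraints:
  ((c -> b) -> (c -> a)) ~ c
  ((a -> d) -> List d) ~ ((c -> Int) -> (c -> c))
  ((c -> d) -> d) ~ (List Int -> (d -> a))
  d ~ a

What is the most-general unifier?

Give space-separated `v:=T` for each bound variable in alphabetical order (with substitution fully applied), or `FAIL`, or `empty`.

step 1: unify ((c -> b) -> (c -> a)) ~ c  [subst: {-} | 3 pending]
  occurs-check fail

Answer: FAIL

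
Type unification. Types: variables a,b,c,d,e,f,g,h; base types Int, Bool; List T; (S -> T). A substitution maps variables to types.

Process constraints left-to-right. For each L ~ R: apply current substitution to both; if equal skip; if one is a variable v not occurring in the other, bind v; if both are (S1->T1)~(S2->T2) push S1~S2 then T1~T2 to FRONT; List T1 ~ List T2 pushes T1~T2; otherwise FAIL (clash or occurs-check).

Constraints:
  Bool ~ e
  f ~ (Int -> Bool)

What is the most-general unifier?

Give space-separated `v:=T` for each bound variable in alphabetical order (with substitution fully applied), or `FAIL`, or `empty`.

step 1: unify Bool ~ e  [subst: {-} | 1 pending]
  bind e := Bool
step 2: unify f ~ (Int -> Bool)  [subst: {e:=Bool} | 0 pending]
  bind f := (Int -> Bool)

Answer: e:=Bool f:=(Int -> Bool)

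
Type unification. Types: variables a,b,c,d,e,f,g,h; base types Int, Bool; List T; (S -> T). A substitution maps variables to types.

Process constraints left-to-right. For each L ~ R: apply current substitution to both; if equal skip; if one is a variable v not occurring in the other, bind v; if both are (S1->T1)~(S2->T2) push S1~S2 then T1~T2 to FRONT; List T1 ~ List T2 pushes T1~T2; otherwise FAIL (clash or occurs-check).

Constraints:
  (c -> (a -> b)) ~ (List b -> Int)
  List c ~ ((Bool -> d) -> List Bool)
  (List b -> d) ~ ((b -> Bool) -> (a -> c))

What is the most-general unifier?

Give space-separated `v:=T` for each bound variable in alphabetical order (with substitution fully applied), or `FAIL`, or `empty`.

step 1: unify (c -> (a -> b)) ~ (List b -> Int)  [subst: {-} | 2 pending]
  -> decompose arrow: push c~List b, (a -> b)~Int
step 2: unify c ~ List b  [subst: {-} | 3 pending]
  bind c := List b
step 3: unify (a -> b) ~ Int  [subst: {c:=List b} | 2 pending]
  clash: (a -> b) vs Int

Answer: FAIL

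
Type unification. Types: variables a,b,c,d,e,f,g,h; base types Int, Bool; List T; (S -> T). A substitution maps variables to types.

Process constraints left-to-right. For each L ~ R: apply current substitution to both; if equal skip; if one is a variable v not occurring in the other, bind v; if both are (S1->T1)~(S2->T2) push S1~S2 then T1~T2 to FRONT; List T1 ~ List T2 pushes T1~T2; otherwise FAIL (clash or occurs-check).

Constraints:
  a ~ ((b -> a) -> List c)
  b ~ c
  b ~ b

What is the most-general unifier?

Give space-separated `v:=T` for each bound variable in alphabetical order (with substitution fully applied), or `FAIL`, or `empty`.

step 1: unify a ~ ((b -> a) -> List c)  [subst: {-} | 2 pending]
  occurs-check fail: a in ((b -> a) -> List c)

Answer: FAIL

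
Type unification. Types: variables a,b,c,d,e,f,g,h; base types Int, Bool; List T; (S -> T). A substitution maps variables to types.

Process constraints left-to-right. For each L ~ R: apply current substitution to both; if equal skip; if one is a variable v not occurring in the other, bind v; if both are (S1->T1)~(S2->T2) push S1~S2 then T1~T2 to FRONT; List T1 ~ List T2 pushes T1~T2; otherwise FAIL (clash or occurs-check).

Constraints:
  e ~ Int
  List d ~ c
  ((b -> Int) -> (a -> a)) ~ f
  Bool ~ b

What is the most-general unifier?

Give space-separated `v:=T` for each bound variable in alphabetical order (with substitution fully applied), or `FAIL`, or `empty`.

step 1: unify e ~ Int  [subst: {-} | 3 pending]
  bind e := Int
step 2: unify List d ~ c  [subst: {e:=Int} | 2 pending]
  bind c := List d
step 3: unify ((b -> Int) -> (a -> a)) ~ f  [subst: {e:=Int, c:=List d} | 1 pending]
  bind f := ((b -> Int) -> (a -> a))
step 4: unify Bool ~ b  [subst: {e:=Int, c:=List d, f:=((b -> Int) -> (a -> a))} | 0 pending]
  bind b := Bool

Answer: b:=Bool c:=List d e:=Int f:=((Bool -> Int) -> (a -> a))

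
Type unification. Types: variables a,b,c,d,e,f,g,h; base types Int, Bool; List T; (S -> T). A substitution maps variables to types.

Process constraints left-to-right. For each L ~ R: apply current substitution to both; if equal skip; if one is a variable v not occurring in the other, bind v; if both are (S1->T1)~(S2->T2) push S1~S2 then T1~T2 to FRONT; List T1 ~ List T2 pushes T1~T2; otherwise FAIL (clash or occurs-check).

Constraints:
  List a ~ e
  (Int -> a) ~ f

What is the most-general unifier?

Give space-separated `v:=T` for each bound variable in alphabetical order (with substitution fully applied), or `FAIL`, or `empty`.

step 1: unify List a ~ e  [subst: {-} | 1 pending]
  bind e := List a
step 2: unify (Int -> a) ~ f  [subst: {e:=List a} | 0 pending]
  bind f := (Int -> a)

Answer: e:=List a f:=(Int -> a)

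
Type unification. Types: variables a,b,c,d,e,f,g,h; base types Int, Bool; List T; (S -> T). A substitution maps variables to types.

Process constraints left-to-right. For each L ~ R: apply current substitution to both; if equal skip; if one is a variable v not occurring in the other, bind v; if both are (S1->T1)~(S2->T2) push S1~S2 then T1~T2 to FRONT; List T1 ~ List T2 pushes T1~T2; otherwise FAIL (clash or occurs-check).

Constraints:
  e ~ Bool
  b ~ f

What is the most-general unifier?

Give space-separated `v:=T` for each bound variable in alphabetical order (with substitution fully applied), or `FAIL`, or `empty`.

step 1: unify e ~ Bool  [subst: {-} | 1 pending]
  bind e := Bool
step 2: unify b ~ f  [subst: {e:=Bool} | 0 pending]
  bind b := f

Answer: b:=f e:=Bool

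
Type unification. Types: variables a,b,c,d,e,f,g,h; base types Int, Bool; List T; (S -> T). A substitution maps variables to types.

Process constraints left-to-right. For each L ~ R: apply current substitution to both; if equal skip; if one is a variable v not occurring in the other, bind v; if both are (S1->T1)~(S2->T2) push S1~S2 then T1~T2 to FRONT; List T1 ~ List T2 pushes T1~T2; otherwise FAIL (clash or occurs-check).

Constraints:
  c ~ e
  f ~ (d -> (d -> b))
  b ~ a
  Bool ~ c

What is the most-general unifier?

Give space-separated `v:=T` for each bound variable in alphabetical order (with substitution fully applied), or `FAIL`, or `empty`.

Answer: b:=a c:=Bool e:=Bool f:=(d -> (d -> a))

Derivation:
step 1: unify c ~ e  [subst: {-} | 3 pending]
  bind c := e
step 2: unify f ~ (d -> (d -> b))  [subst: {c:=e} | 2 pending]
  bind f := (d -> (d -> b))
step 3: unify b ~ a  [subst: {c:=e, f:=(d -> (d -> b))} | 1 pending]
  bind b := a
step 4: unify Bool ~ e  [subst: {c:=e, f:=(d -> (d -> b)), b:=a} | 0 pending]
  bind e := Bool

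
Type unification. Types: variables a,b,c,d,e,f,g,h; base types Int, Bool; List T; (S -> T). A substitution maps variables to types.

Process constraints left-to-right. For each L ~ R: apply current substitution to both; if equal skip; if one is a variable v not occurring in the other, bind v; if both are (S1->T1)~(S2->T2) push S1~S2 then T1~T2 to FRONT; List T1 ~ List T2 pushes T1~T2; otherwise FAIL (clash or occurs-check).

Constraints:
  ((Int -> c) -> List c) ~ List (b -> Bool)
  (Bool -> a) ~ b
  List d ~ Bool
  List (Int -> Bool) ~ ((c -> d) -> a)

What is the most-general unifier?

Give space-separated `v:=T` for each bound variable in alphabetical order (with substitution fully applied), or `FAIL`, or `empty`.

Answer: FAIL

Derivation:
step 1: unify ((Int -> c) -> List c) ~ List (b -> Bool)  [subst: {-} | 3 pending]
  clash: ((Int -> c) -> List c) vs List (b -> Bool)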